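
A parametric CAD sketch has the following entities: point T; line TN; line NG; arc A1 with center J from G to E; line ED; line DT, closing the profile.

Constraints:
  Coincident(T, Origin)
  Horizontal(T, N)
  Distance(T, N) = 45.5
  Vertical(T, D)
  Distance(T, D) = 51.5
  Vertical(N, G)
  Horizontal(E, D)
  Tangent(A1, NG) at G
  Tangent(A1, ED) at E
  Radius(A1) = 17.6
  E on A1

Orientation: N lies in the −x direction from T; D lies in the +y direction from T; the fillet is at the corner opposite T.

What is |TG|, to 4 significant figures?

56.74

T is at the origin; TN is horizontal with |TN| = 45.5 and N on the −x side, so N = (-45.50, 0.000). T and D share the same x with |TD| = 51.5 and D on the +y side, so D = (0.000, 51.50). The virtual corner opposite T is at (-45.50, 51.50). Since A1 is tangent to NG there, JG ⟂ NG and tangency of A1 to ED means the radius JE is perpendicular to ED, with radius 17.6, so the center J sits 17.6 in from both sides at J = (-27.90, 33.90). That places the tangent points at G = (-45.50, 33.90) on NG and E = (-27.90, 51.50) on ED. Then |TG| = |G − T| = 56.74.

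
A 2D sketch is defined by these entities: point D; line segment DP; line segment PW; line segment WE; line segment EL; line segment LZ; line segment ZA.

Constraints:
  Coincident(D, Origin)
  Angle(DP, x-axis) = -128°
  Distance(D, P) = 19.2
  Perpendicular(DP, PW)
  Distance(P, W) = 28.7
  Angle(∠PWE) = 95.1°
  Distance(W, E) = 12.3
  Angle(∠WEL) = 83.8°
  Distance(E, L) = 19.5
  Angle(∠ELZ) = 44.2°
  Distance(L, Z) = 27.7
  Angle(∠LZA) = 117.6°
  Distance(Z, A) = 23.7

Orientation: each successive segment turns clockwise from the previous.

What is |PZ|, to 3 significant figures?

31.3

∠WEL = 83.8° gives EL at -39.1° from the x-axis; with |EL| = 19.5, L = (-12.6, 0.569). ∠ELZ = 44.2° gives LZ at -175° from the x-axis; with |LZ| = 27.7, Z = (-40.2, -1.89). Then |PZ| = |Z − P| = 31.3.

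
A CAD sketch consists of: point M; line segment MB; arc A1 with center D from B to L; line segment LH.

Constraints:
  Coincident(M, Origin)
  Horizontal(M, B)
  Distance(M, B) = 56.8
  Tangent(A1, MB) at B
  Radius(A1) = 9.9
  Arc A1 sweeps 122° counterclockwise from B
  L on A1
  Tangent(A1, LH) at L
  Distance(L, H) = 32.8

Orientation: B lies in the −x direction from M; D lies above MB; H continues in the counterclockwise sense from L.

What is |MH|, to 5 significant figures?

78.572

M is at the origin; MB is horizontal with |MB| = 56.8 and B on the −x side, so B = (-56.800, 0.0000). Tangency of A1 to MB means the radius DB is perpendicular to MB, so D = B + (0, 9.9) = (-56.800, 9.9000). On A1, B sits at bearing -90° from D; a 122° counterclockwise sweep puts L at bearing 32°, so L = D + 9.9·(cos 32°, sin 32°) = (-48.404, 15.146). A1 meets LH tangentially, so DL is at right angles to LH, so LH runs along (−sin 32°, cos 32°); with |LH| = 32.8, H = (-65.786, 42.962). Then |MH| = |H − M| = 78.572.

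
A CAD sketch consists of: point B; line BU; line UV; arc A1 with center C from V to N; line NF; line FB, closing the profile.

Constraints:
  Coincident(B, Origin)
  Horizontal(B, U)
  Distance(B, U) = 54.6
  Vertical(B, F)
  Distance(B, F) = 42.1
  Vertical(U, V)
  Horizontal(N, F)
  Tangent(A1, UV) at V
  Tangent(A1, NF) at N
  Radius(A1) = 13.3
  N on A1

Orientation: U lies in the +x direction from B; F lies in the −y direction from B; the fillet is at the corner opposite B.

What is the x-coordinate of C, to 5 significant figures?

41.300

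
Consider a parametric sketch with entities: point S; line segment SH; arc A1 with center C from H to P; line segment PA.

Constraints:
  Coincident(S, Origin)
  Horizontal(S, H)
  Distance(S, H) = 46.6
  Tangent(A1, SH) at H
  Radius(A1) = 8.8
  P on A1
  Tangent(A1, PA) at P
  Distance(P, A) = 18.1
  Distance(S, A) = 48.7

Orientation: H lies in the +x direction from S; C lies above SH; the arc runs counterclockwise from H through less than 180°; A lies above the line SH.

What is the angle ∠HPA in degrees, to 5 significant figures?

112.44°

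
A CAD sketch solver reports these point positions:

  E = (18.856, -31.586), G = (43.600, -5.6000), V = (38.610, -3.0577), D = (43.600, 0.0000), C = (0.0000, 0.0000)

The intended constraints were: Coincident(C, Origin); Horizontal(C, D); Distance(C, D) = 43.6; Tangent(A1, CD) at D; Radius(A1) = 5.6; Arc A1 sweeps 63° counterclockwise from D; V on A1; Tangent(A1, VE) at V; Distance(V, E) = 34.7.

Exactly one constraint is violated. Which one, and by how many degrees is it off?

Tangent(A1, VE) at V — off by 7.70°.

C = (0.00, 0.00) ✓; C.y = 0.00, D.y = 0.00 ✓; |CD| = 43.60 ✓; ∠(GD, DC) = 90.00° ✓; |GD| = 5.600 ✓; bearing(G→V) − bearing(G→D) = 63.00° ✓; |GV| = 5.600 ✓; ∠(GV, VE) = 97.70° ✗; |VE| = 34.70 ✓.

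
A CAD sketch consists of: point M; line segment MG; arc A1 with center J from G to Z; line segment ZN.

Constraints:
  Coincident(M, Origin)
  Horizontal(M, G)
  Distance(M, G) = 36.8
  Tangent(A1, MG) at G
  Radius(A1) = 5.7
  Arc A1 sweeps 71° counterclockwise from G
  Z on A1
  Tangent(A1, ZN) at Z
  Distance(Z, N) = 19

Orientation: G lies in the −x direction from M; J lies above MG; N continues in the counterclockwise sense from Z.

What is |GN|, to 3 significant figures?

24.7

M is at the origin; M and G share the same y with |MG| = 36.8 and G on the −x side, so G = (-36.8, 0.00). Tangency of A1 to MG means the radius JG is perpendicular to MG, so J = G + (0, 5.7) = (-36.8, 5.70). On A1, G sits at bearing -90° from J; a 71° counterclockwise sweep puts Z at bearing -19°, so Z = J + 5.7·(cos -19°, sin -19°) = (-31.4, 3.84). Since A1 is tangent to ZN there, JZ ⟂ ZN, so ZN runs along (−sin -19°, cos -19°); with |ZN| = 19.0, N = (-25.2, 21.8). Then |GN| = |N − G| = 24.7.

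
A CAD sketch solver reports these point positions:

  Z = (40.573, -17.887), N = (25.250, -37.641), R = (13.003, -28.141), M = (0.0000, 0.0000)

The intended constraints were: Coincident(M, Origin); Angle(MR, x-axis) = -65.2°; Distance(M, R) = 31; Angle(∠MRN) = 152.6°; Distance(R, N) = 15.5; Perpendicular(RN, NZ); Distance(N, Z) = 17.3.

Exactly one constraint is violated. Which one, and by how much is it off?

Distance(N, Z) = 17.3 — off by 7.70.

M = (0.00, 0.00) ✓; MR at -65.20° ✓; |MR| = 31.00 ✓; ∠MRN = 152.6° ✓; |RN| = 15.50 ✓; ∠(RN, NZ) = 90.00° ✓; |NZ| = 25.00 ✗.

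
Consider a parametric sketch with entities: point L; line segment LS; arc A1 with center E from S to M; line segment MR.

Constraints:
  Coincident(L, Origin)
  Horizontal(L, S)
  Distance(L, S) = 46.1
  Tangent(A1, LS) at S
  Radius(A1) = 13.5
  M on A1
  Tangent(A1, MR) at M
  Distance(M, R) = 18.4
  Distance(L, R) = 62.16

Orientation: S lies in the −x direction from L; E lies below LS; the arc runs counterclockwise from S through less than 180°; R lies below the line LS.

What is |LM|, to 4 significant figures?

61.43

Checks: |ES| = 13.50 ✓; |EM| = 13.50 ✓; ∠(EM, MR) = 90.00° ✓; |MR| = 18.40 ✓; |LR| = 62.16 ✓.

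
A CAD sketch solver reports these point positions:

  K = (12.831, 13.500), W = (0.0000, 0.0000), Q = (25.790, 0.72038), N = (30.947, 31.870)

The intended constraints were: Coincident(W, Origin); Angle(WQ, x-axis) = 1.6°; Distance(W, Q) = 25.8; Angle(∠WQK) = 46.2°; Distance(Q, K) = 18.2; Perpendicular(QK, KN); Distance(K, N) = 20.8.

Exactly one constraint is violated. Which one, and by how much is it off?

Distance(K, N) = 20.8 — off by 5.00.

W = (0.00, 0.00) ✓; WQ at 1.600° ✓; |WQ| = 25.80 ✓; ∠WQK = 46.20° ✓; |QK| = 18.20 ✓; ∠(QK, KN) = 90.00° ✓; |KN| = 25.80 ✗.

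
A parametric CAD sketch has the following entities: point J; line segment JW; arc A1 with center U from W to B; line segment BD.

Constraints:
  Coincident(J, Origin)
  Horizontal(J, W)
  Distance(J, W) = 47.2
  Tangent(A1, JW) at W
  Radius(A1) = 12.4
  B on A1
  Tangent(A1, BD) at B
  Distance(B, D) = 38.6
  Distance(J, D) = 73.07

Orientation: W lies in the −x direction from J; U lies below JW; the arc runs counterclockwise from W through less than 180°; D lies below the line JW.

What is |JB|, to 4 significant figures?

61.20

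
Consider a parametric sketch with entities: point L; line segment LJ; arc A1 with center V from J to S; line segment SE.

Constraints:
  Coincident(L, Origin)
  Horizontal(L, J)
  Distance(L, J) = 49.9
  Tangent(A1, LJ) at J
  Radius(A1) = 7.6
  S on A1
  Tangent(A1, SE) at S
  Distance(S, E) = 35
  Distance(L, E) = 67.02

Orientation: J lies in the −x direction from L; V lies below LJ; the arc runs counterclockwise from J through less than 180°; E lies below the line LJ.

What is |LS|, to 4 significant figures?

58.07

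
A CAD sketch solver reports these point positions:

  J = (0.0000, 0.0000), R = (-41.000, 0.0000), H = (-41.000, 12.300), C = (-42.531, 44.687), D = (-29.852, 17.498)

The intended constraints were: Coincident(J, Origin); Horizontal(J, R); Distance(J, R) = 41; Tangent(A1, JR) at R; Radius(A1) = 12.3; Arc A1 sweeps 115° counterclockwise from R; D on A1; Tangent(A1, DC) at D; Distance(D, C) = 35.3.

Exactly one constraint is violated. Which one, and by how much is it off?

Distance(D, C) = 35.3 — off by 5.30.

J = (0.00, 0.00) ✓; J.y = 0.00, R.y = 0.00 ✓; |JR| = 41.00 ✓; ∠(HR, RJ) = 90.00° ✓; |HR| = 12.30 ✓; bearing(H→D) − bearing(H→R) = 115.0° ✓; |HD| = 12.30 ✓; ∠(HD, DC) = 90.00° ✓; |DC| = 30.00 ✗.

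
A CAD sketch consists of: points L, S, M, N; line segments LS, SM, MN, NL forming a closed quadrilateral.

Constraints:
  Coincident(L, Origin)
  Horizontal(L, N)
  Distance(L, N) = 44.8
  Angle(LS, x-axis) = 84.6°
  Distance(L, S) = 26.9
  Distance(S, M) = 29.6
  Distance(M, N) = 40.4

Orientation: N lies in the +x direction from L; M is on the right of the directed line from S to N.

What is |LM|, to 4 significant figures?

5.271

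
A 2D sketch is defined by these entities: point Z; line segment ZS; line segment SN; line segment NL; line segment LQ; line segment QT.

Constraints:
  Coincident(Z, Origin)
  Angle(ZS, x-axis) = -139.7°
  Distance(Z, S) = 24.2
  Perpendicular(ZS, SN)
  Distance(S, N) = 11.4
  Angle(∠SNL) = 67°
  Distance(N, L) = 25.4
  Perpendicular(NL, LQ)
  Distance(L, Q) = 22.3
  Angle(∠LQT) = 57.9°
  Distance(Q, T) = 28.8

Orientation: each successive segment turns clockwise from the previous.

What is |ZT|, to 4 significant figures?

26.41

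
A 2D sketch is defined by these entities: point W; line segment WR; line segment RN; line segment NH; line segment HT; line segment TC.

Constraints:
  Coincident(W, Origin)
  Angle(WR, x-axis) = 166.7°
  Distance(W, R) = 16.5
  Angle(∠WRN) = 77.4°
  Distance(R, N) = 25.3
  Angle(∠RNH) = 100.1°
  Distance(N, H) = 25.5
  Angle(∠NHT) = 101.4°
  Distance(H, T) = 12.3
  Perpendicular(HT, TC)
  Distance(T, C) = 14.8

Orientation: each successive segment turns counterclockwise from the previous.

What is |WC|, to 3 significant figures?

9.31

W is at the origin; WR runs at 166.7° with length 16.5, so R = (-16.1, 3.80). ∠WRN = 77.4° gives RN at -90.7° from the x-axis; with |RN| = 25.3, N = (-16.4, -21.5). ∠RNH = 100.1° gives NH at -10.8° from the x-axis; with |NH| = 25.5, H = (8.68, -26.3). ∠NHT = 101.4° gives HT at 67.8° from the x-axis; with |HT| = 12.3, T = (13.3, -14.9). The perpendicularity gives TC at right angles to HT, so TC runs at 158°; with |TC| = 14.8, C = (-0.374, -9.30). Then |WC| = |C − W| = 9.31.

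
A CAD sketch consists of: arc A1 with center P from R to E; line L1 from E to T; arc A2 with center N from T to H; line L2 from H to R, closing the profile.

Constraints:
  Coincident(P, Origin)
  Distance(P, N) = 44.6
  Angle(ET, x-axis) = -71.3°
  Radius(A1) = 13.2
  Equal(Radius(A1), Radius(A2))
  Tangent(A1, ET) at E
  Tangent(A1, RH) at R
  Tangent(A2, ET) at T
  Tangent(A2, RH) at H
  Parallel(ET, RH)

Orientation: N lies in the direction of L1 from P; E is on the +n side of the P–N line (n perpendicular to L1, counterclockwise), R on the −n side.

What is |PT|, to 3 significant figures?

46.5

Tangency of A1 to both parallel lines with radius 13.2 puts E and R at P ± 13.2·n: E = (12.5, 4.23), R = (-12.5, -4.23). Equal radii place T and H the same way about N: T = N + 13.2·n = (26.8, -38.0), H = N − 13.2·n = (1.80, -46.5). Then |PT| = |T − P| = 46.5.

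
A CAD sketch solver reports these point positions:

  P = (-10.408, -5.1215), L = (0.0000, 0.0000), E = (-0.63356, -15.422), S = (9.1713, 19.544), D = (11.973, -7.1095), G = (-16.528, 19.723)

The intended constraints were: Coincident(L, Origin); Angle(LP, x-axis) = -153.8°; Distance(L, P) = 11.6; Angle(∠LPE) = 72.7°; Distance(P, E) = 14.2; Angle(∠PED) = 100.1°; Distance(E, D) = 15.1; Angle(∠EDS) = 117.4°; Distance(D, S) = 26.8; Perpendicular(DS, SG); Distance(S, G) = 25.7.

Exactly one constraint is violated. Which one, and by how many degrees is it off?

Perpendicular(DS, SG) — off by 6.40°.

L = (0.00, 0.00) ✓; LP at -153.8° ✓; |LP| = 11.60 ✓; ∠LPE = 72.70° ✓; |PE| = 14.20 ✓; ∠PED = 100.1° ✓; |ED| = 15.10 ✓; ∠EDS = 117.4° ✓; |DS| = 26.80 ✓; ∠(DS, SG) = 83.60° ✗; |SG| = 25.70 ✓.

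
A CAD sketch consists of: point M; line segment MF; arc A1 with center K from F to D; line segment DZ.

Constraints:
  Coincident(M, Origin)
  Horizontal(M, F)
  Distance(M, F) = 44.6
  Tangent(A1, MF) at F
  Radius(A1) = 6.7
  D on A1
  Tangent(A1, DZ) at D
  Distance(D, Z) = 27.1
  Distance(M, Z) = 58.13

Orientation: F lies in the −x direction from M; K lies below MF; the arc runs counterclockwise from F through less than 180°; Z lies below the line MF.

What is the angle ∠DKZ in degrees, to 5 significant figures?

76.113°

M is at the origin; M and F share the same y with |MF| = 44.6 and F on the −x side, so F = (-44.600, 0.0000). Tangency of A1 to MF means the radius KF is perpendicular to MF, so K = F + (0, -6.7) = (-44.600, -6.7000). Since KD ⟂ DZ (tangency), |KZ| = √(6.7² + 27.1²) = 27.916 regardless of where D sits on A1. So Z lies on both circle(M, 58.13) and circle(K, 27.916); the below-MF intersection is Z = (-46.761, -34.532). D is the foot of the tangent from Z: D = (-51.209, -7.7996).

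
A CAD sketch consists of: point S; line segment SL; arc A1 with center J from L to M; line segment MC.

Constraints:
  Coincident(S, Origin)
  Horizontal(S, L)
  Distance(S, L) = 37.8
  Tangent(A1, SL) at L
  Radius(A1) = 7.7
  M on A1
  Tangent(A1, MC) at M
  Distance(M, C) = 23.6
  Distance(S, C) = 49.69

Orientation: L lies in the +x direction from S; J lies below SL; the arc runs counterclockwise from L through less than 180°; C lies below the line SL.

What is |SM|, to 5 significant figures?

32.064

S is at the origin; S and L share the same y with |SL| = 37.8 and L on the +x side, so L = (37.800, 0.0000). The tangent condition forces JL to be normal to SL, so J = L + (0, -7.7) = (37.800, -7.7000). Since JM ⟂ MC (tangency), |JC| = √(7.7² + 23.6²) = 24.824 regardless of where M sits on A1. So C lies on both circle(S, 49.69) and circle(J, 24.824); the below-SL intersection is C = (37.568, -32.523). M is the foot of the tangent from C: M = (30.458, -10.020).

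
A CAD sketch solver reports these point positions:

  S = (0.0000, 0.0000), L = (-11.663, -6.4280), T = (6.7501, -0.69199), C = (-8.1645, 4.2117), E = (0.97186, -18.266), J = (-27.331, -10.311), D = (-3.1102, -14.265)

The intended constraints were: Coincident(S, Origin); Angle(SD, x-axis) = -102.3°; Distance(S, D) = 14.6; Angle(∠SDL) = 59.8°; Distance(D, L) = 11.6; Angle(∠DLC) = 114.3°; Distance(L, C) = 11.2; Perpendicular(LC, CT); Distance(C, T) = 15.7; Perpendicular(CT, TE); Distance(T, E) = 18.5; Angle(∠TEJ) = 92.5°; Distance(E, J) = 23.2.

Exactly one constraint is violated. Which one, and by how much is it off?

Distance(E, J) = 23.2 — off by 6.20.

S = (0.00, 0.00) ✓; SD at -102.3° ✓; |SD| = 14.60 ✓; ∠SDL = 59.80° ✓; |DL| = 11.60 ✓; ∠DLC = 114.3° ✓; |LC| = 11.20 ✓; ∠(LC, CT) = 90.00° ✓; |CT| = 15.70 ✓; ∠(CT, TE) = 90.00° ✓; |TE| = 18.50 ✓; ∠TEJ = 92.50° ✓; |EJ| = 29.40 ✗.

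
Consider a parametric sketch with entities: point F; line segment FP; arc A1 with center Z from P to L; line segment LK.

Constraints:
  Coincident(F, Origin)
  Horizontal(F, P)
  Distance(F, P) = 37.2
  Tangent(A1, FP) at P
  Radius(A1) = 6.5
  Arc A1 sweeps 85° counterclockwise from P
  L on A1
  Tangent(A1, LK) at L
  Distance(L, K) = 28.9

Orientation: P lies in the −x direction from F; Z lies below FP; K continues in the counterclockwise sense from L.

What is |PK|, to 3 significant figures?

35.9

F is at the origin; F and P share the same y with |FP| = 37.2 and P on the −x side, so P = (-37.2, 0.00). Since A1 is tangent to FP there, ZP ⟂ FP, so Z = P + (0, -6.5) = (-37.2, -6.50). On A1, P sits at bearing 90° from Z; an 85° counterclockwise sweep puts L at bearing 175°, so L = Z + 6.5·(cos 175°, sin 175°) = (-43.7, -5.93). A1 meets LK tangentially, so ZL is at right angles to LK, so LK runs along (−sin 175°, cos 175°); with |LK| = 28.9, K = (-46.2, -34.7). Then |PK| = |K − P| = 35.9.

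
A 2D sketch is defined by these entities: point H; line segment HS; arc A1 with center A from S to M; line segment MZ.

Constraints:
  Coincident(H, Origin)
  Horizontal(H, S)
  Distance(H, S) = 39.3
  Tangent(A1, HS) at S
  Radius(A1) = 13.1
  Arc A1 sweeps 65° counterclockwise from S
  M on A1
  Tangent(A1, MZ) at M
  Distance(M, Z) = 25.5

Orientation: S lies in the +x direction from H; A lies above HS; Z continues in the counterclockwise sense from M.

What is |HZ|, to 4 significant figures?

69.13

H is at the origin; HS is horizontal with |HS| = 39.3 and S on the +x side, so S = (39.30, 0.000). Tangency of A1 to HS means the radius AS is perpendicular to HS, so A = S + (0, 13.1) = (39.30, 13.10). On A1, S sits at bearing -90° from A; a 65° counterclockwise sweep puts M at bearing -25°, so M = A + 13.1·(cos -25°, sin -25°) = (51.17, 7.564). The tangent condition forces AM to be normal to MZ, so MZ runs along (−sin -25°, cos -25°); with |MZ| = 25.5, Z = (61.95, 30.67). Then |HZ| = |Z − H| = 69.13.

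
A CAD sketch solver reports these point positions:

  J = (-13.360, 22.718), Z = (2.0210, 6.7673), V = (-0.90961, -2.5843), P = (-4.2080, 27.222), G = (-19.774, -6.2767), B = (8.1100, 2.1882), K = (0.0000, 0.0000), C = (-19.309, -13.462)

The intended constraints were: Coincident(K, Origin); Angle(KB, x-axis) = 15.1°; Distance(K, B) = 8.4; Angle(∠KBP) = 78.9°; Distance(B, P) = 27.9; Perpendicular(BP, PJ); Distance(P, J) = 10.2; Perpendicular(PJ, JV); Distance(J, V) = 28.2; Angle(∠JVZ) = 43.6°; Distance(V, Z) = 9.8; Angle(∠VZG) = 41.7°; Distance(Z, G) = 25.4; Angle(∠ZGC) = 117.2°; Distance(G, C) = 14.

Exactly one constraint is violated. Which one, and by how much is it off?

Distance(G, C) = 14 — off by 6.80.

K = (0.00, 0.00) ✓; KB at 15.10° ✓; |KB| = 8.400 ✓; ∠KBP = 78.90° ✓; |BP| = 27.90 ✓; ∠(BP, PJ) = 90.00° ✓; |PJ| = 10.20 ✓; ∠(PJ, JV) = 90.00° ✓; |JV| = 28.20 ✓; ∠JVZ = 43.60° ✓; |VZ| = 9.800 ✓; ∠VZG = 41.70° ✓; |ZG| = 25.40 ✓; ∠ZGC = 117.2° ✓; |GC| = 7.200 ✗.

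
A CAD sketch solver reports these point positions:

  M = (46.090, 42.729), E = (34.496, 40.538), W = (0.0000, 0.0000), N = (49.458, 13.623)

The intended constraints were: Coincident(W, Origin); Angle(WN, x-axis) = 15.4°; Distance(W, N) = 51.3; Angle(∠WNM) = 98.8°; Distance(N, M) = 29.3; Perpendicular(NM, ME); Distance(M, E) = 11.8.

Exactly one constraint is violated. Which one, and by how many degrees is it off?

Perpendicular(NM, ME) — off by 4.10°.

W = (0.00, 0.00) ✓; WN at 15.40° ✓; |WN| = 51.30 ✓; ∠WNM = 98.80° ✓; |NM| = 29.30 ✓; ∠(NM, ME) = 94.10° ✗; |ME| = 11.80 ✓.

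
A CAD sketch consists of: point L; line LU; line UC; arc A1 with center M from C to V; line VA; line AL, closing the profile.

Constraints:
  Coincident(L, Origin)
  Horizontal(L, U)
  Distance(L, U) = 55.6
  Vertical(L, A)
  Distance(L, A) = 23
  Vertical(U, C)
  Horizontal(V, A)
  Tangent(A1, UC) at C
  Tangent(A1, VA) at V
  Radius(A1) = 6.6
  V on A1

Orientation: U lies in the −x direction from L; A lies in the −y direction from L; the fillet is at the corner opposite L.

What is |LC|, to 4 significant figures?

57.97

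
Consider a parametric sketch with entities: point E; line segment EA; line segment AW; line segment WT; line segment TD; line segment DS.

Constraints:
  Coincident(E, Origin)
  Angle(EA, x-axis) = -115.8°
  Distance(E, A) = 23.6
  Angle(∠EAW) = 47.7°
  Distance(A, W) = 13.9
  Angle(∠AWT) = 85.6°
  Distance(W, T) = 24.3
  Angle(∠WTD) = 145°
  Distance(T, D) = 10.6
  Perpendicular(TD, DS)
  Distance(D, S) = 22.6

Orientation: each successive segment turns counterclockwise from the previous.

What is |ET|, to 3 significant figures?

7.79

∠EAW = 47.7° gives AW at 16.5° from the x-axis; with |AW| = 13.9, W = (3.06, -17.3). ∠AWT = 85.6° gives WT at 111° from the x-axis; with |WT| = 24.3, T = (-5.61, 5.40). Then |ET| = |T − E| = 7.79.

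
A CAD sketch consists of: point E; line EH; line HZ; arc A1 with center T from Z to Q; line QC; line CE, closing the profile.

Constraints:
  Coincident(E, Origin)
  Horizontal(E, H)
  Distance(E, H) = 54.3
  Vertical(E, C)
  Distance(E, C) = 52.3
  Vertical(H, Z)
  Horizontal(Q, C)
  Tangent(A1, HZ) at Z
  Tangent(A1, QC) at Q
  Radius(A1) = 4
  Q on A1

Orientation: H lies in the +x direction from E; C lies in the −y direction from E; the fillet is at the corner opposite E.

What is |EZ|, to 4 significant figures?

72.67

E is at the origin; EH is horizontal with |EH| = 54.3 and H on the +x side, so H = (54.30, 0.000). E and C share the same x with |EC| = 52.3 and C on the −y side, so C = (0.000, -52.30). The virtual corner opposite E is at (54.30, -52.30). Since A1 is tangent to HZ there, TZ ⟂ HZ and the tangent condition forces TQ to be normal to QC, with radius 4.0, so the center T sits 4.0 in from both sides at T = (50.30, -48.30). That places the tangent points at Z = (54.30, -48.30) on HZ and Q = (50.30, -52.30) on QC. Then |EZ| = |Z − E| = 72.67.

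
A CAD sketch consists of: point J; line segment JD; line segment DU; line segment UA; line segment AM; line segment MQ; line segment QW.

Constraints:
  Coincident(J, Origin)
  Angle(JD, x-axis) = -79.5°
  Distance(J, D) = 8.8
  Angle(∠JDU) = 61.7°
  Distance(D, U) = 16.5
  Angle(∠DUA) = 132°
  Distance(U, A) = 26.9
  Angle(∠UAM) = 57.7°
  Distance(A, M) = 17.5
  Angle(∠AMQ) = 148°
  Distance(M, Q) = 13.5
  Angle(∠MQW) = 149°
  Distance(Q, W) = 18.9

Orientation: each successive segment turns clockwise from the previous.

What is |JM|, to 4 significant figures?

20.04

J is at the origin; JD runs at -79.5° with length 8.8, so D = (1.604, -8.653). ∠JDU = 61.7° gives DU at 162.2° from the x-axis; with |DU| = 16.5, U = (-14.11, -3.609). ∠DUA = 132.0° gives UA at 114.2° from the x-axis; with |UA| = 26.9, A = (-25.13, 20.93). ∠UAM = 57.7° gives AM at -8.100° from the x-axis; with |AM| = 17.5, M = (-7.808, 18.46). Then |JM| = |M − J| = 20.04.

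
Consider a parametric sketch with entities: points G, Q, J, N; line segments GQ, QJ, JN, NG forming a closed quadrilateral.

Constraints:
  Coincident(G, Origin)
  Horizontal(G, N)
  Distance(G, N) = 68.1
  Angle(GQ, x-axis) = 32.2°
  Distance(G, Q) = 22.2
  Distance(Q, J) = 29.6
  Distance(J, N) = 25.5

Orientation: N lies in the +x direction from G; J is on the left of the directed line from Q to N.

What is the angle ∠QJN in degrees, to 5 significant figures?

133.83°

Checks: |QJ| = 29.60 ✓; |JN| = 25.50 ✓.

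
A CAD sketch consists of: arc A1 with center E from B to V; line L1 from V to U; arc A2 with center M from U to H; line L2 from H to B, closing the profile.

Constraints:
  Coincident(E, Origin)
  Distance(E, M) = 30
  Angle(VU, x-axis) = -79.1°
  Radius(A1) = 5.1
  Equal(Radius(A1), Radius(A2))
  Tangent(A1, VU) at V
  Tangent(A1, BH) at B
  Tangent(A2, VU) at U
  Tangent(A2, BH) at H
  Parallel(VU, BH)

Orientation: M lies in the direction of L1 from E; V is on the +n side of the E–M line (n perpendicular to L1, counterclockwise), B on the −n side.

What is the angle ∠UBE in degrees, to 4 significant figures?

71.22°

The slot axis is L1's direction at -79.1°, so u = (cos -79.1°, sin -79.1°) = (0.1891, -0.9820) and n = (−sin -79.1°, cos -79.1°) = (0.9820, 0.1891). E is at the origin and M lies 30.0 along u from E, so M = 30.0·u = (5.673, -29.46). Tangency of A1 to both parallel lines with radius 5.1 puts V and B at E ± 5.1·n: V = (5.008, 0.9644), B = (-5.008, -0.9644). Equal radii place U and H the same way about M: U = M + 5.1·n = (10.68, -28.49), H = M − 5.1·n = (0.6649, -30.42). Then cos ∠UBE = BU·BE / (|BU||BE|), giving 71.22°.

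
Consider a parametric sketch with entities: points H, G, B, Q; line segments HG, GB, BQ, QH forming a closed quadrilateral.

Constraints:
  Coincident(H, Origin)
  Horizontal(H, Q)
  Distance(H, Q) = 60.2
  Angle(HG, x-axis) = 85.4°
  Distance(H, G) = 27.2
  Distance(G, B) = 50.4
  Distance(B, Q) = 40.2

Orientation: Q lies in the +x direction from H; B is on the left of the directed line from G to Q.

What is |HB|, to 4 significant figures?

64.40

H is at the origin; HQ is horizontal with |HQ| = 60.2 and Q in +x, so Q = (60.2, 0). HG runs at 85.4° with |HG| = 27.2, so G = (2.181, 27.11). B is determined by |GB| = 50.4 and |BQ| = 40.2 together: it lies at the intersection of circle(G, 50.4) and circle(Q, 40.2). With |GQ| = 64.04, the foot of the radical line on GQ is 39.24 from G and the perpendicular offset is √(50.4² − 39.24²) = 31.63. Taking the left-of-GQ solution: B = (51.12, 39.16).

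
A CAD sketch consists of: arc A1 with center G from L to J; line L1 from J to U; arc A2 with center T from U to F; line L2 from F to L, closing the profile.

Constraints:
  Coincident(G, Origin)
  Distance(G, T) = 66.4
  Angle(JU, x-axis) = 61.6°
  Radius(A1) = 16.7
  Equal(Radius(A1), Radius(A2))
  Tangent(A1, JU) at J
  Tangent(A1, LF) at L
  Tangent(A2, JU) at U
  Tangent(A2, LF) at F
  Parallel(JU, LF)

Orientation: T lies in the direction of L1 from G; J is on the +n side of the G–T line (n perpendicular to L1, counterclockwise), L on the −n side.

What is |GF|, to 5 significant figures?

68.468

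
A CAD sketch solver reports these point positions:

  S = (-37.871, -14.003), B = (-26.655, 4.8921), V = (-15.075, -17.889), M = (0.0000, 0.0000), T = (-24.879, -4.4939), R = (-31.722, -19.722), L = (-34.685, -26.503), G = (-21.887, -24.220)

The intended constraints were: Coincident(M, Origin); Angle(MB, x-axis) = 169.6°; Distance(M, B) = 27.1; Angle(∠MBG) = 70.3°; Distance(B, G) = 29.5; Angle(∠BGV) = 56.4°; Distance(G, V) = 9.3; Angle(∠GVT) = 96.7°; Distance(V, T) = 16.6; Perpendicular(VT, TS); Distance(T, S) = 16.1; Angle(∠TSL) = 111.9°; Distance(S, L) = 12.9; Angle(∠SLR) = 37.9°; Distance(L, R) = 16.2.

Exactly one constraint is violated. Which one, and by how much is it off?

Distance(L, R) = 16.2 — off by 8.80.

M = (0.00, 0.00) ✓; MB at 169.6° ✓; |MB| = 27.10 ✓; ∠MBG = 70.30° ✓; |BG| = 29.50 ✓; ∠BGV = 56.40° ✓; |GV| = 9.300 ✓; ∠GVT = 96.70° ✓; |VT| = 16.60 ✓; ∠(VT, TS) = 90.00° ✓; |TS| = 16.10 ✓; ∠TSL = 111.9° ✓; |SL| = 12.90 ✓; ∠SLR = 37.90° ✓; |LR| = 7.400 ✗.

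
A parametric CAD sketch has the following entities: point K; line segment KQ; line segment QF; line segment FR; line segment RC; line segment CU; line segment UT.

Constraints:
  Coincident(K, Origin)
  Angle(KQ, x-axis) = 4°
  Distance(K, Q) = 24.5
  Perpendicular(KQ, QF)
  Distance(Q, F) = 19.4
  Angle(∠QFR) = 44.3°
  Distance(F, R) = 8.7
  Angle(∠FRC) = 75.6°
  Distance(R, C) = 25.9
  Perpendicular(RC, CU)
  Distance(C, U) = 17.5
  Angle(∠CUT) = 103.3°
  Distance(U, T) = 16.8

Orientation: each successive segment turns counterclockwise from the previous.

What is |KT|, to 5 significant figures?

46.051

K is at the origin; KQ runs at 4.0° with length 24.5, so Q = (24.440, 1.7090). KQ is perpendicular to QF, so QF runs at 94.000°; with |QF| = 19.4, F = (23.087, 21.062). ∠QFR = 44.3° gives FR at -130.30° from the x-axis; with |FR| = 8.7, R = (17.460, 14.427). ∠FRC = 75.6° gives RC at -25.900° from the x-axis; with |RC| = 25.9, C = (40.759, 3.1134). RC is perpendicular to CU, so CU runs at 64.100°; with |CU| = 17.5, U = (48.403, 18.856). ∠CUT = 103.3° gives UT at 140.80° from the x-axis; with |UT| = 16.8, T = (35.383, 29.474). Then |KT| = |T − K| = 46.051.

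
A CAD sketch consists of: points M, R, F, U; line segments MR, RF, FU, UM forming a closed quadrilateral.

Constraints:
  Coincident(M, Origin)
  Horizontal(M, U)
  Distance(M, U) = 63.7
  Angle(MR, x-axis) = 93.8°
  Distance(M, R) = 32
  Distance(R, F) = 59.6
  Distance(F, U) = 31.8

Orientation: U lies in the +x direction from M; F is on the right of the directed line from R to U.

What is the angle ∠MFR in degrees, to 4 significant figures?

28.86°

M is at the origin; MU is horizontal with |MU| = 63.7 and U in +x, so U = (63.7, 0). MR runs at 93.8° with |MR| = 32.0, so R = (-2.121, 31.93). F is determined by |RF| = 59.6 and |FU| = 31.8 together: it lies at the intersection of circle(R, 59.6) and circle(U, 31.8). With |RU| = 73.16, the foot of the radical line on RU is 53.94 from R and the perpendicular offset is √(59.6² − 53.94²) = 25.34. Taking the right-of-RU solution: F = (35.35, -14.41).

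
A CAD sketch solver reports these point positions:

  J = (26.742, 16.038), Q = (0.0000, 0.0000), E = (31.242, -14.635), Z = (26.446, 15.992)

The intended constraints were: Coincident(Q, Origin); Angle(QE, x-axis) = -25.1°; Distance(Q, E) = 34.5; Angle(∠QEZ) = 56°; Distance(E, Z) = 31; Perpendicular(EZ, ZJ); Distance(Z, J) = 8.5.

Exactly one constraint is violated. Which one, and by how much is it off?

Distance(Z, J) = 8.5 — off by 8.20.

Q = (0.00, 0.00) ✓; QE at -25.10° ✓; |QE| = 34.50 ✓; ∠QEZ = 56.00° ✓; |EZ| = 31.00 ✓; ∠(EZ, ZJ) = 90.07° ✓; |ZJ| = 0.2996 ✗.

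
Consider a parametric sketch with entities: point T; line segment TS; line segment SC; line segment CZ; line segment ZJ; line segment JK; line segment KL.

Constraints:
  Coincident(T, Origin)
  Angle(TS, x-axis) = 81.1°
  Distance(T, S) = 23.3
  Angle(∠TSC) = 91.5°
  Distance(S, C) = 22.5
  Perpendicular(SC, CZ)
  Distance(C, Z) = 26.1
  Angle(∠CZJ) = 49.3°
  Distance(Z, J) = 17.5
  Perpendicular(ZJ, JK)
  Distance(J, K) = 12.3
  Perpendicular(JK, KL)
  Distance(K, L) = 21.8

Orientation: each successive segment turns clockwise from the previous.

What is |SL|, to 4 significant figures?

39.04

T is at the origin; TS runs at 81.1° with length 23.3, so S = (3.605, 23.02). ∠TSC = 91.5° gives SC at -7.400° from the x-axis; with |SC| = 22.5, C = (25.92, 20.12). SC ⟂ CZ, so CZ runs at -97.40°; with |CZ| = 26.1, Z = (22.56, -5.761). ∠CZJ = 49.3° gives ZJ at 131.9° from the x-axis; with |ZJ| = 17.5, J = (10.87, 7.264). The perpendicularity gives JK at right angles to ZJ, so JK runs at 41.90°; with |JK| = 12.3, K = (20.02, 15.48). JK is perpendicular to KL, so KL runs at -48.10°; with |KL| = 21.8, L = (34.58, -0.7473). Then |SL| = |L − S| = 39.04.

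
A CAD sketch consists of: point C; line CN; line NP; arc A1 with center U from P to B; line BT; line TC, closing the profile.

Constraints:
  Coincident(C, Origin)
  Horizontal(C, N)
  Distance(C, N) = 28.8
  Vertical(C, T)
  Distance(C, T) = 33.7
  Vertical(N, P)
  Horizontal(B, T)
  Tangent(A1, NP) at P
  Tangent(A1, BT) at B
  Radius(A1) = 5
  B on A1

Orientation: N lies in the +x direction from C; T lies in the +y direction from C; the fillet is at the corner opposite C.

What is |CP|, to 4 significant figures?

40.66

The virtual corner opposite C is at (28.80, 33.70). Since A1 is tangent to NP there, UP ⟂ NP and A1 meets BT tangentially, so UB is at right angles to BT, with radius 5.0, so the center U sits 5.0 in from both sides at U = (23.80, 28.70). That places the tangent points at P = (28.80, 28.70) on NP and B = (23.80, 33.70) on BT. Then |CP| = |P − C| = 40.66.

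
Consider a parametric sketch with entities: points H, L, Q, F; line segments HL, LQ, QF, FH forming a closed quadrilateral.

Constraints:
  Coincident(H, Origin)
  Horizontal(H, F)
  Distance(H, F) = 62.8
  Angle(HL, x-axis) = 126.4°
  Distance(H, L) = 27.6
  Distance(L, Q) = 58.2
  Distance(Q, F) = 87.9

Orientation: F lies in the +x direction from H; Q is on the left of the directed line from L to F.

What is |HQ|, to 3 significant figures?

73.6

H is at the origin; HF is horizontal with |HF| = 62.8 and F in +x, so F = (62.8, 0). HL runs at 126.4° with |HL| = 27.6, so L = (-16.4, 22.2). Q is determined by |LQ| = 58.2 and |QF| = 87.9 together: it lies at the intersection of circle(L, 58.2) and circle(F, 87.9). With |LF| = 82.2, the foot of the radical line on LF is 14.7 from L and the perpendicular offset is √(58.2² − 14.7²) = 56.3. Taking the left-of-LF solution: Q = (13.0, 72.4).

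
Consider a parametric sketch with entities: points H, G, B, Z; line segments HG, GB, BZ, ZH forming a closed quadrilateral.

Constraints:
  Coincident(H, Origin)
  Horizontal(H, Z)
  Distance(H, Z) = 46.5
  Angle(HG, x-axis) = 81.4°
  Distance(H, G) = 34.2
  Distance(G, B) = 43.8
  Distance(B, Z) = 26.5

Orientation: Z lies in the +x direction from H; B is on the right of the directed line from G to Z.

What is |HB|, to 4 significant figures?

22.09

H is at the origin; H and Z share the same y with |HZ| = 46.5 and Z in +x, so Z = (46.5, 0). HG runs at 81.4° with |HG| = 34.2, so G = (5.114, 33.82). B is determined by |GB| = 43.8 and |BZ| = 26.5 together: it lies at the intersection of circle(G, 43.8) and circle(Z, 26.5). With |GZ| = 53.44, the foot of the radical line on GZ is 38.10 from G and the perpendicular offset is √(43.8² − 38.10²) = 21.61. Taking the right-of-GZ solution: B = (20.95, -7.023).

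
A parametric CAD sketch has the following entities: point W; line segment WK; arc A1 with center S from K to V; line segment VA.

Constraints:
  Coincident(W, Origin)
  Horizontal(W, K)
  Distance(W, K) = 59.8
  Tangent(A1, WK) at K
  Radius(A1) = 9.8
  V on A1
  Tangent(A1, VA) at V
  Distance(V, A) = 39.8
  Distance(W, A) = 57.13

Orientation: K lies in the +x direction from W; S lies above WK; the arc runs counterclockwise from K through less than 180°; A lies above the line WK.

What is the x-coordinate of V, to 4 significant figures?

66.36

Checks: ∠(SK, KW) = 90.00° ✓; |SK| = 9.800 ✓; |SV| = 9.800 ✓; ∠(SV, VA) = 90.00° ✓; |VA| = 39.80 ✓; |WA| = 57.13 ✓.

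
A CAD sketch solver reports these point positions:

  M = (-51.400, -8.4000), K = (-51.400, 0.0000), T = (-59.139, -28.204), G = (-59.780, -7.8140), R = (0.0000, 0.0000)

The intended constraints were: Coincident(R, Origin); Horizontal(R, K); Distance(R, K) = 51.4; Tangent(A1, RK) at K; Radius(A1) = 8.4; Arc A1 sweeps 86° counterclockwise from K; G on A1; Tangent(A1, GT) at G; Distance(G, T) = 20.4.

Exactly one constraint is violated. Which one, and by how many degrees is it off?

Tangent(A1, GT) at G — off by 5.80°.

R = (0.00, 0.00) ✓; R.y = 0.00, K.y = 0.00 ✓; |RK| = 51.40 ✓; ∠(MK, KR) = 90.00° ✓; |MK| = 8.400 ✓; bearing(M→G) − bearing(M→K) = 86.00° ✓; |MG| = 8.400 ✓; ∠(MG, GT) = 84.20° ✗; |GT| = 20.40 ✓.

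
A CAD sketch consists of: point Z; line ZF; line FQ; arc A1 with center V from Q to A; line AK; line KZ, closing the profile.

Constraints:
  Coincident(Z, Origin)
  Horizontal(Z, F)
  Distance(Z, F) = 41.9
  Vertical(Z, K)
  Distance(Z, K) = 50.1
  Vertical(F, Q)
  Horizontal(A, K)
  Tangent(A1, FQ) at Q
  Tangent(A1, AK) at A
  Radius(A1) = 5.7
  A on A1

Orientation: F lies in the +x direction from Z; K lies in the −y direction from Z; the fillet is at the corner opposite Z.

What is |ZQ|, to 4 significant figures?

61.05

The virtual corner opposite Z is at (41.90, -50.10). Tangency of A1 to FQ means the radius VQ is perpendicular to FQ and A1 meets AK tangentially, so VA is at right angles to AK, with radius 5.7, so the center V sits 5.7 in from both sides at V = (36.20, -44.40). That places the tangent points at Q = (41.90, -44.40) on FQ and A = (36.20, -50.10) on AK. Then |ZQ| = |Q − Z| = 61.05.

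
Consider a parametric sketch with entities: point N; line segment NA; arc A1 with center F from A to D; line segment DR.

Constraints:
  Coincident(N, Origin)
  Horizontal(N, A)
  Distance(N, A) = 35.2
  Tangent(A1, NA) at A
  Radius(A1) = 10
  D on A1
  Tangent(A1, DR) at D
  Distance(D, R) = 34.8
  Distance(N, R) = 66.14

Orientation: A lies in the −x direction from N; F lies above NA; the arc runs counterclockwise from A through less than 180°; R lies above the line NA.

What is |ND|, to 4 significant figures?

32.19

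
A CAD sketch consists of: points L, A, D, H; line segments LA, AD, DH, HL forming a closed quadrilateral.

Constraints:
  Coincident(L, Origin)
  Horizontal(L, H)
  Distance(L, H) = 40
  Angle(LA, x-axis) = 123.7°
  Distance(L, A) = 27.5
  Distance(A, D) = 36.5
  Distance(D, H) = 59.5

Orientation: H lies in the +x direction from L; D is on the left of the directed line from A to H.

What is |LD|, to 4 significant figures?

51.25

L is at the origin; LH is horizontal with |LH| = 40.0 and H in +x, so H = (40.0, 0). LA runs at 123.7° with |LA| = 27.5, so A = (-15.26, 22.88). D is determined by |AD| = 36.5 and |DH| = 59.5 together: it lies at the intersection of circle(A, 36.5) and circle(H, 59.5). With |AH| = 59.81, the foot of the radical line on AH is 11.44 from A and the perpendicular offset is √(36.5² − 11.44²) = 34.66. Taking the left-of-AH solution: D = (8.574, 50.52).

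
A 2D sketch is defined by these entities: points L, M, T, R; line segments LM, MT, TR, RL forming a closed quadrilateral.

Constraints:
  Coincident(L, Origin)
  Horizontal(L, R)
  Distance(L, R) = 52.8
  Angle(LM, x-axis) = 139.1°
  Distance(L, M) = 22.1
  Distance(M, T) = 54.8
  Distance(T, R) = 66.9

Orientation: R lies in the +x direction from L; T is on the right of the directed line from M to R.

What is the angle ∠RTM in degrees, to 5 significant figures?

70.576°

Checks: |MT| = 54.80 ✓; |TR| = 66.90 ✓.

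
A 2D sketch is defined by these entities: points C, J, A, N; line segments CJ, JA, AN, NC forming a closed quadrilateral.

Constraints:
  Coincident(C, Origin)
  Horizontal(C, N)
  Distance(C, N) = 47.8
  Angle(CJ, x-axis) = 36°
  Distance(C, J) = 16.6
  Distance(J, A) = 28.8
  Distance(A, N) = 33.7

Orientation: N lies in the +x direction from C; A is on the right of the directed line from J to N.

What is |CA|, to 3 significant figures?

26.8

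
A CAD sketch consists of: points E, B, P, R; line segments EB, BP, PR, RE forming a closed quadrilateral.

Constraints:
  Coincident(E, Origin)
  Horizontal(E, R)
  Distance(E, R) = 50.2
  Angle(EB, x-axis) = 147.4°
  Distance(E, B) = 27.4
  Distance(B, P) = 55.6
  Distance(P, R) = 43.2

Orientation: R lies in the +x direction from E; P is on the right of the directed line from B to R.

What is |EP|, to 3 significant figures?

29.7

Checks: |BP| = 55.60 ✓; |PR| = 43.20 ✓.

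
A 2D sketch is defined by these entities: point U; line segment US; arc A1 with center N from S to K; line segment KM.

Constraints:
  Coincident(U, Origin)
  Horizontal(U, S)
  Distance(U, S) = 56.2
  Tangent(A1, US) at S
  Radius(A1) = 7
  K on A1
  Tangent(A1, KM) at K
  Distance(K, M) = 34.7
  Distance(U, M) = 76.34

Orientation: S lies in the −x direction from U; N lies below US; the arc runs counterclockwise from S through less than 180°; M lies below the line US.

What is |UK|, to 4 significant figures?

63.57

U is at the origin; U and S share the same y with |US| = 56.2 and S on the −x side, so S = (-56.20, 0.000). Since A1 is tangent to US there, NS ⟂ US, so N = S + (0, -7) = (-56.20, -7.000). Since NK ⟂ KM (tangency), |NM| = √(7.0² + 34.7²) = 35.40 regardless of where K sits on A1. So M lies on both circle(U, 76.34) and circle(N, 35.40); the below-US intersection is M = (-64.07, -41.51). K is the foot of the tangent from M: K = (-63.20, -6.825).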